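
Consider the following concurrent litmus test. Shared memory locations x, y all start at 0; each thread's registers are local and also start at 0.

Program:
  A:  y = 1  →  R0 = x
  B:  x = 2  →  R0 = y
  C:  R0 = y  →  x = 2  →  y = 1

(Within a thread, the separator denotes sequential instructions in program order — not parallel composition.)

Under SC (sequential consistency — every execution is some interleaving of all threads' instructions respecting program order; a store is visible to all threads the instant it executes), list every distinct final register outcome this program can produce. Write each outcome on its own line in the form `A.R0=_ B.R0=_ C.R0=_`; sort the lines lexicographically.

A.R0=0 B.R0=1 C.R0=0
A.R0=0 B.R0=1 C.R0=1
A.R0=2 B.R0=0 C.R0=0
A.R0=2 B.R0=0 C.R0=1
A.R0=2 B.R0=1 C.R0=0
A.R0=2 B.R0=1 C.R0=1

outcome vector order: (A.R0,B.R0,C.R0)
|SC outcomes| = 6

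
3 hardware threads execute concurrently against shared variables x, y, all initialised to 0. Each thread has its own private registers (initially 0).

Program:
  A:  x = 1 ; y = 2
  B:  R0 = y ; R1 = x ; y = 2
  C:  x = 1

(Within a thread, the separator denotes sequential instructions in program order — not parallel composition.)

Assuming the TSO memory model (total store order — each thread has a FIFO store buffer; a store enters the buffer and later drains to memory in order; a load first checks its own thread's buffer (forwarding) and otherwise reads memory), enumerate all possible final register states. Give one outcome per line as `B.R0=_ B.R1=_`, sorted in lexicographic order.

B.R0=0 B.R1=0
B.R0=0 B.R1=1
B.R0=2 B.R1=1

outcome vector order: (B.R0,B.R1)
|TSO outcomes| = 3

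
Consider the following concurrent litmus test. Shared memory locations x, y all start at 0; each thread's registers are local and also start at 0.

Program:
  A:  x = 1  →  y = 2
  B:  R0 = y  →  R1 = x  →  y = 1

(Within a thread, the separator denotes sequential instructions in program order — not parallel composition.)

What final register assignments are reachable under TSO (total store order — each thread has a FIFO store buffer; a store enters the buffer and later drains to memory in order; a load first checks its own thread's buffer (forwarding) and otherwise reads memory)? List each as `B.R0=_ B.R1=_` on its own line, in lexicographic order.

outcome vector order: (B.R0,B.R1)
|TSO outcomes| = 3

B.R0=0 B.R1=0
B.R0=0 B.R1=1
B.R0=2 B.R1=1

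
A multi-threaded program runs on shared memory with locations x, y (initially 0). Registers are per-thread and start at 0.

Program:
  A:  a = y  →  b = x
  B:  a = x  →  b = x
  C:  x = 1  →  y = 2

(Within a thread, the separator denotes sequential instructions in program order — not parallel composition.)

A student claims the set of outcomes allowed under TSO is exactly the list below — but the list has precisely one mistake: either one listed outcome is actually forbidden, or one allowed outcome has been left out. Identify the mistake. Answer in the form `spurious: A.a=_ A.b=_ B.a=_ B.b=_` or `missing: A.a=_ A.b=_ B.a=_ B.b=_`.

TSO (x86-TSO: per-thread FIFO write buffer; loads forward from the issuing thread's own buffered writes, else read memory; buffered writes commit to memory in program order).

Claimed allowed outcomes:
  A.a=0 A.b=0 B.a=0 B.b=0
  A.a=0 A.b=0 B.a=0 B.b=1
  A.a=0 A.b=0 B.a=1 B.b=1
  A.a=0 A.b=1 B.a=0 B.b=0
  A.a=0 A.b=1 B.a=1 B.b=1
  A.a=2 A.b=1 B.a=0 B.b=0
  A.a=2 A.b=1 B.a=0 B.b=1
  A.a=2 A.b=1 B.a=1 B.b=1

missing: A.a=0 A.b=1 B.a=0 B.b=1

outcome vector order: (A.a,A.b,B.a,B.b)
under TSO → 0/0/0/0, 0/0/0/1, 0/0/1/1, 0/1/0/0, 0/1/0/1, 0/1/1/1, 2/1/0/0, 2/1/0/1, 2/1/1/1
TSO∖claimed = {0/1/0/1}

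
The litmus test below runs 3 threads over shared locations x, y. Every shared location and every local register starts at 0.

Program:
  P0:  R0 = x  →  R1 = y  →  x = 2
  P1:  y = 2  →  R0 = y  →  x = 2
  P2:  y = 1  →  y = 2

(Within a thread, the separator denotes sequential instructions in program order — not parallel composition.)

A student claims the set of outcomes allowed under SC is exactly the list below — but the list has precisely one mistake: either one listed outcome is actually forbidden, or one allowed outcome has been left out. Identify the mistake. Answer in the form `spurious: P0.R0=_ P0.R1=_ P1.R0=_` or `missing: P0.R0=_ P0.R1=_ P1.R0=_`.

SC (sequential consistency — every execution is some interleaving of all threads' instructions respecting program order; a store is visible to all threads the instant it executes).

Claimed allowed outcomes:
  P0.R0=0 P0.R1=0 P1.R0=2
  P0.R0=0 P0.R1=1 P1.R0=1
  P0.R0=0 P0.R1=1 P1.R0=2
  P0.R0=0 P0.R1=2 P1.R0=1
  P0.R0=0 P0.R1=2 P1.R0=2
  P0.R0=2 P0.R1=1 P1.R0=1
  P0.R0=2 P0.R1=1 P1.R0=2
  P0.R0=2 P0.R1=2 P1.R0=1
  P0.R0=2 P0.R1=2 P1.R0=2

missing: P0.R0=0 P0.R1=0 P1.R0=1

outcome vector order: (P0.R0,P0.R1,P1.R0)
[SC] allowed = {001; 002; 011; 012; 021; 022; 211; 212; 221; 222}
SC∖claimed = {001}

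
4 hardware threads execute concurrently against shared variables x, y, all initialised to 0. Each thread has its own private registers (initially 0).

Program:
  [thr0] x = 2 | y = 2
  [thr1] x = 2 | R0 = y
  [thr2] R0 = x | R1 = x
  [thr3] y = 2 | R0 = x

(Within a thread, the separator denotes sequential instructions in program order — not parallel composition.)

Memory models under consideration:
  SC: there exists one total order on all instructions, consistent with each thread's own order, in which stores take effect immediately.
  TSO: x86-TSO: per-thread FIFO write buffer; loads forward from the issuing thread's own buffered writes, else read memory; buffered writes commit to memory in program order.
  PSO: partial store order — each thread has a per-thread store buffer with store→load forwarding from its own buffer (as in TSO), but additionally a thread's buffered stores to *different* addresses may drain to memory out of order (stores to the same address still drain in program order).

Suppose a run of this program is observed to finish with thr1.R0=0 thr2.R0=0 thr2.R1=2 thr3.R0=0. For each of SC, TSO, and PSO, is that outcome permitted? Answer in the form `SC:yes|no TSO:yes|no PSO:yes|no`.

SC:no TSO:yes PSO:yes

outcome vector order: (thr1.R0,thr2.R0,thr2.R1,thr3.R0)
SC (9): 0002, 0022, 0222, 2000, 2002, 2020, 2022, 2220, 2222
TSO (12): 0000, 0002, 0020, 0022, 0220, 0222, 2000, 2002, 2020, 2022, 2220, 2222
PSO (12): 0000, 0002, 0020, 0022, 0220, 0222, 2000, 2002, 2020, 2022, 2220, 2222
target 0020 ∈ {TSO,PSO}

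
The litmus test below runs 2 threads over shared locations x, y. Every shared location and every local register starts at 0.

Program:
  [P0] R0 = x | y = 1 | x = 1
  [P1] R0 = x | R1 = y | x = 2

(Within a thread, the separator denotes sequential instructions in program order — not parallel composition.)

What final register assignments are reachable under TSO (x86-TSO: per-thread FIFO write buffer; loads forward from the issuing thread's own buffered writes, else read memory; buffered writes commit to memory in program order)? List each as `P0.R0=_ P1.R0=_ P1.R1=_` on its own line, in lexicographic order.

outcome vector order: (P0.R0,P1.R0,P1.R1)
|TSO outcomes| = 4

P0.R0=0 P1.R0=0 P1.R1=0
P0.R0=0 P1.R0=0 P1.R1=1
P0.R0=0 P1.R0=1 P1.R1=1
P0.R0=2 P1.R0=0 P1.R1=0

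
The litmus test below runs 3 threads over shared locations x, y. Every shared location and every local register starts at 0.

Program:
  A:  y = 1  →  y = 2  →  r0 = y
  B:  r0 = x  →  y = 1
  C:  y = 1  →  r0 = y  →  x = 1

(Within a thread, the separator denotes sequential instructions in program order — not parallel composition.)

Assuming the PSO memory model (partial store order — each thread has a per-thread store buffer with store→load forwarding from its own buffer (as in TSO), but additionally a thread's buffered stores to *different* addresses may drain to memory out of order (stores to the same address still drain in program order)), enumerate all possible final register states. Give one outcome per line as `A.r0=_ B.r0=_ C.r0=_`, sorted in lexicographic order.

A.r0=1 B.r0=0 C.r0=1
A.r0=1 B.r0=0 C.r0=2
A.r0=1 B.r0=1 C.r0=1
A.r0=1 B.r0=1 C.r0=2
A.r0=2 B.r0=0 C.r0=1
A.r0=2 B.r0=0 C.r0=2
A.r0=2 B.r0=1 C.r0=1
A.r0=2 B.r0=1 C.r0=2

outcome vector order: (A.r0,B.r0,C.r0)
|PSO outcomes| = 8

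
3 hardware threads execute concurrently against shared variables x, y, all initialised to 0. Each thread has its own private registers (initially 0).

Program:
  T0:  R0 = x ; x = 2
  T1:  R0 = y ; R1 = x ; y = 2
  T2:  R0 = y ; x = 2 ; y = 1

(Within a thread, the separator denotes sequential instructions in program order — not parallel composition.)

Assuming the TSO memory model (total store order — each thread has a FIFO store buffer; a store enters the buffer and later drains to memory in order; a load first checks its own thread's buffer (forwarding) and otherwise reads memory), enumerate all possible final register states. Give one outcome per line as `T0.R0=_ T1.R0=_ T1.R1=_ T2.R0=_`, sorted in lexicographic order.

outcome vector order: (T0.R0,T1.R0,T1.R1,T2.R0)
|TSO outcomes| = 9

T0.R0=0 T1.R0=0 T1.R1=0 T2.R0=0
T0.R0=0 T1.R0=0 T1.R1=0 T2.R0=2
T0.R0=0 T1.R0=0 T1.R1=2 T2.R0=0
T0.R0=0 T1.R0=0 T1.R1=2 T2.R0=2
T0.R0=0 T1.R0=1 T1.R1=2 T2.R0=0
T0.R0=2 T1.R0=0 T1.R1=0 T2.R0=0
T0.R0=2 T1.R0=0 T1.R1=0 T2.R0=2
T0.R0=2 T1.R0=0 T1.R1=2 T2.R0=0
T0.R0=2 T1.R0=1 T1.R1=2 T2.R0=0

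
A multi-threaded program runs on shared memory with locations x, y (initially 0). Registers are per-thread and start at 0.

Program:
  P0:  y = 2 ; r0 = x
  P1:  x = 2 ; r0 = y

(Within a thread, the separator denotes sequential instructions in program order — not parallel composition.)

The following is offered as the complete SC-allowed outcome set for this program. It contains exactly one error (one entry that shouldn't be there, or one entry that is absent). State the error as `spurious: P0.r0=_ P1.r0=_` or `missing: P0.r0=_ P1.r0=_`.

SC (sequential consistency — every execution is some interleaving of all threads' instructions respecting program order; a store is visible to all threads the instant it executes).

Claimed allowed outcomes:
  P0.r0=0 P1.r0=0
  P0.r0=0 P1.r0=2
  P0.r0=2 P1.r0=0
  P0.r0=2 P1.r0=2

spurious: P0.r0=0 P1.r0=0

outcome vector order: (P0.r0,P1.r0)
SC: 3 outcomes — {<0 2> <2 0> <2 2>}
claimed∖SC = {<0 0>}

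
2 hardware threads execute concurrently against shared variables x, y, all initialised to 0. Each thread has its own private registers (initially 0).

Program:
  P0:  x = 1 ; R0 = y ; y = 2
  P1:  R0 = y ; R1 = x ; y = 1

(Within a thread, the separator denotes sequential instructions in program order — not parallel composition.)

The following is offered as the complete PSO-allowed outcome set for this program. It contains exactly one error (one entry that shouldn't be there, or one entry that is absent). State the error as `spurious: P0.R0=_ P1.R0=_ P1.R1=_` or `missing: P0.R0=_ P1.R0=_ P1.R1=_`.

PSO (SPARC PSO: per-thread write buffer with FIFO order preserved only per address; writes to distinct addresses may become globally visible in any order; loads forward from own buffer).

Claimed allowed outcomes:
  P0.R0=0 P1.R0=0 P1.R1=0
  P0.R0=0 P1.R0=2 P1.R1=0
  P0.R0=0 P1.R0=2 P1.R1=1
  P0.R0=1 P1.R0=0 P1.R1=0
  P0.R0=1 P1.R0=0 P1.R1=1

missing: P0.R0=0 P1.R0=0 P1.R1=1

outcome vector order: (P0.R0,P1.R0,P1.R1)
[PSO] allowed = {(0,0,0) (0,0,1) (0,2,0) (0,2,1) (1,0,0) (1,0,1)}
PSO∖claimed = {(0,0,1)}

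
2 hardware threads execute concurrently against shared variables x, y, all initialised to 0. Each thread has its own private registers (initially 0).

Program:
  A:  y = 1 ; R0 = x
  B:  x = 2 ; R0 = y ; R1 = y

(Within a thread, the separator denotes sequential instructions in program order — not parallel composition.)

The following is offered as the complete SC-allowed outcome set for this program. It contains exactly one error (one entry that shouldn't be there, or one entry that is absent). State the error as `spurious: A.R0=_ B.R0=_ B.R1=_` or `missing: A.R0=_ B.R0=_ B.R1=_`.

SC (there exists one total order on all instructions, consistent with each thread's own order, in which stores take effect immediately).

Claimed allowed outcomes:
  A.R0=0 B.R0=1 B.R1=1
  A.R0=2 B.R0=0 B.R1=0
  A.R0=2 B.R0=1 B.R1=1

missing: A.R0=2 B.R0=0 B.R1=1

outcome vector order: (A.R0,B.R0,B.R1)
SC: 4 outcomes — {<0 1 1> <2 0 0> <2 0 1> <2 1 1>}
SC∖claimed = {<2 0 1>}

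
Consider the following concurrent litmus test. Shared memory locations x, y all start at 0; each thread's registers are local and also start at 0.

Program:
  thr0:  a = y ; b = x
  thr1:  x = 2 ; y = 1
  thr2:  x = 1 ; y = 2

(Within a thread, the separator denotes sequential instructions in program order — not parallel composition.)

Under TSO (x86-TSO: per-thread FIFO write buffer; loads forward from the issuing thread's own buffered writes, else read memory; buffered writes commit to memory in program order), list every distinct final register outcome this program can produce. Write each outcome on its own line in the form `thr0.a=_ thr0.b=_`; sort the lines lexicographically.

thr0.a=0 thr0.b=0
thr0.a=0 thr0.b=1
thr0.a=0 thr0.b=2
thr0.a=1 thr0.b=1
thr0.a=1 thr0.b=2
thr0.a=2 thr0.b=1
thr0.a=2 thr0.b=2

outcome vector order: (thr0.a,thr0.b)
|TSO outcomes| = 7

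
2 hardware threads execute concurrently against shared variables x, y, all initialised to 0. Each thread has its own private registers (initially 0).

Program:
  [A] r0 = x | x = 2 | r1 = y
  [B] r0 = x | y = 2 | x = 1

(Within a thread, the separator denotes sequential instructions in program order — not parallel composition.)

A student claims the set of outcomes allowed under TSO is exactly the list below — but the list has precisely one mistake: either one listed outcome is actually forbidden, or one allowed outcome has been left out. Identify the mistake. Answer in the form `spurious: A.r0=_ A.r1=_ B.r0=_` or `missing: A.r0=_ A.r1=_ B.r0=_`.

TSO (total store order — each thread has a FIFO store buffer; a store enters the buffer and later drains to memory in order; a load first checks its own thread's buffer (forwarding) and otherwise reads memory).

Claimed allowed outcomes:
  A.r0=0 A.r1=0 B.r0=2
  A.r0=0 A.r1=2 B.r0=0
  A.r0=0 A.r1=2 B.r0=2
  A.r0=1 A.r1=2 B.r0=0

missing: A.r0=0 A.r1=0 B.r0=0

outcome vector order: (A.r0,A.r1,B.r0)
under TSO → <0 0 0> <0 0 2> <0 2 0> <0 2 2> <1 2 0>
TSO∖claimed = {<0 0 0>}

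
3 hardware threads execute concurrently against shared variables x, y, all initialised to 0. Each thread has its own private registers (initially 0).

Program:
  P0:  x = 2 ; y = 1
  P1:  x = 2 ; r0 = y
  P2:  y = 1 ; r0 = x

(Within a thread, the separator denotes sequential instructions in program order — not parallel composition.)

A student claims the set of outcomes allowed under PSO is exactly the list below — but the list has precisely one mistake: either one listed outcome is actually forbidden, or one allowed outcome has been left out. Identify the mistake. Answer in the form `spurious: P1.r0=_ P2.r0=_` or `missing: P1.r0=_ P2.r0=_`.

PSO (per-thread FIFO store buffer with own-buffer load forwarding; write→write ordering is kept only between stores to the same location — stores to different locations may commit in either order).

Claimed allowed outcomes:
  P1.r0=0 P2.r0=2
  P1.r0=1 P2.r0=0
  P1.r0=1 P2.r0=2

missing: P1.r0=0 P2.r0=0

outcome vector order: (P1.r0,P2.r0)
PSO: 4 outcomes — {0/0, 0/2, 1/0, 1/2}
PSO∖claimed = {0/0}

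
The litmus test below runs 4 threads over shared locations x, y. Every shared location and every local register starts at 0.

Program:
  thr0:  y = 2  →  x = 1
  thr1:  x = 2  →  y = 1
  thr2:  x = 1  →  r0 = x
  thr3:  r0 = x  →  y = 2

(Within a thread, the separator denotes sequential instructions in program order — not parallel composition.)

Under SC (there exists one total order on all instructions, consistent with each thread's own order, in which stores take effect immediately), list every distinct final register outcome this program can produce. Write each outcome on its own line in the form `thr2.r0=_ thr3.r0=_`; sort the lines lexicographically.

thr2.r0=1 thr3.r0=0
thr2.r0=1 thr3.r0=1
thr2.r0=1 thr3.r0=2
thr2.r0=2 thr3.r0=0
thr2.r0=2 thr3.r0=1
thr2.r0=2 thr3.r0=2

outcome vector order: (thr2.r0,thr3.r0)
|SC outcomes| = 6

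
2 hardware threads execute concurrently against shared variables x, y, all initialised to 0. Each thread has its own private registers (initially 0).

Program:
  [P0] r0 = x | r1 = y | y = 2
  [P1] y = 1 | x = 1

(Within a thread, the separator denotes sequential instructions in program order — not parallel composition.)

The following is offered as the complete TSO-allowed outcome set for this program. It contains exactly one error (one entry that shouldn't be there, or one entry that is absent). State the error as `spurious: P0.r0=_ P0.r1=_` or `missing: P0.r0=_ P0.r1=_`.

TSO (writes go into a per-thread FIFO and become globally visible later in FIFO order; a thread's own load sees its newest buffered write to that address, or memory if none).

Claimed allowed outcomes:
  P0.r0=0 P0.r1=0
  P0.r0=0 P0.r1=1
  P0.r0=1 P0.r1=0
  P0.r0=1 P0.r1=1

outcome vector order: (P0.r0,P0.r1)
TSO: 3 outcomes — {(0,0) (0,1) (1,1)}
claimed∖TSO = {(1,0)}

spurious: P0.r0=1 P0.r1=0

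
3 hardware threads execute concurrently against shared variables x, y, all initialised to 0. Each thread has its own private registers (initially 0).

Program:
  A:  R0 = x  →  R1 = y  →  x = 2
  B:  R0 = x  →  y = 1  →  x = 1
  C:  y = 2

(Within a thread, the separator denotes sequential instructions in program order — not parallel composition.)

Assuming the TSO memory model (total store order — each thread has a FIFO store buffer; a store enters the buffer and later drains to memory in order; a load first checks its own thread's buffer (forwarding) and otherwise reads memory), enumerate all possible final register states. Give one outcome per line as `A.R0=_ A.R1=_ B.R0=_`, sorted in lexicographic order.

A.R0=0 A.R1=0 B.R0=0
A.R0=0 A.R1=0 B.R0=2
A.R0=0 A.R1=1 B.R0=0
A.R0=0 A.R1=2 B.R0=0
A.R0=0 A.R1=2 B.R0=2
A.R0=1 A.R1=1 B.R0=0
A.R0=1 A.R1=2 B.R0=0

outcome vector order: (A.R0,A.R1,B.R0)
|TSO outcomes| = 7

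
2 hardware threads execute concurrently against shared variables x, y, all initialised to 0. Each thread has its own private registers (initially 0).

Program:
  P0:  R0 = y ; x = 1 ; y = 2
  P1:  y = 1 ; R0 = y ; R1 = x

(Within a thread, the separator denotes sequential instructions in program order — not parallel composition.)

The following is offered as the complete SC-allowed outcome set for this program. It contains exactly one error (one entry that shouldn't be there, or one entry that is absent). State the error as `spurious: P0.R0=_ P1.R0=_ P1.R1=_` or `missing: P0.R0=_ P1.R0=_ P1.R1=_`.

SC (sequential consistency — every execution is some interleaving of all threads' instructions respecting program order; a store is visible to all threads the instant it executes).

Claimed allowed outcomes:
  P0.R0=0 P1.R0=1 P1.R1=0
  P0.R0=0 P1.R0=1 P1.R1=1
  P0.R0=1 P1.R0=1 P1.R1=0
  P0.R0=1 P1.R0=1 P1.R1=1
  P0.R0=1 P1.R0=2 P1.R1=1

missing: P0.R0=0 P1.R0=2 P1.R1=1

outcome vector order: (P0.R0,P1.R0,P1.R1)
SC: 6 outcomes — {0/1/0, 0/1/1, 0/2/1, 1/1/0, 1/1/1, 1/2/1}
SC∖claimed = {0/2/1}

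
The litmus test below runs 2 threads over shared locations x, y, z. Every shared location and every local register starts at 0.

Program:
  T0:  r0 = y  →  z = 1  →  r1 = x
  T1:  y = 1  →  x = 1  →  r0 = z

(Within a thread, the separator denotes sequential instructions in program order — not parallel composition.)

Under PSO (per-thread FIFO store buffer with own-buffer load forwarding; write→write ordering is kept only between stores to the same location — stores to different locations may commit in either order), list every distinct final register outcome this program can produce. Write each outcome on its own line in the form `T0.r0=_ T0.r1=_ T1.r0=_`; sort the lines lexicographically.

outcome vector order: (T0.r0,T0.r1,T1.r0)
|PSO outcomes| = 8

T0.r0=0 T0.r1=0 T1.r0=0
T0.r0=0 T0.r1=0 T1.r0=1
T0.r0=0 T0.r1=1 T1.r0=0
T0.r0=0 T0.r1=1 T1.r0=1
T0.r0=1 T0.r1=0 T1.r0=0
T0.r0=1 T0.r1=0 T1.r0=1
T0.r0=1 T0.r1=1 T1.r0=0
T0.r0=1 T0.r1=1 T1.r0=1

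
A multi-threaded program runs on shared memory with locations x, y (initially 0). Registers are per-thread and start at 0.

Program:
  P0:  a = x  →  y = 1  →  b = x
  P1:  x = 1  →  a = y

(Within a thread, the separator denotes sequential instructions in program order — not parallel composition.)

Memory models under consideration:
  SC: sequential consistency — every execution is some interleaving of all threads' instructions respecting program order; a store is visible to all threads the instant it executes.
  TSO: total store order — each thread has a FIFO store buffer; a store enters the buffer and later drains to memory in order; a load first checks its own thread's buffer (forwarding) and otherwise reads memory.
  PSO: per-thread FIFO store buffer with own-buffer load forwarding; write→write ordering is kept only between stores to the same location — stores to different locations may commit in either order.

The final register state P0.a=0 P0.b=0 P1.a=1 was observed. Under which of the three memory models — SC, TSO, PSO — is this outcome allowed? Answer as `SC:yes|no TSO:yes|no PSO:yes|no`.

SC:yes TSO:yes PSO:yes

outcome vector order: (P0.a,P0.b,P1.a)
SC: 5 outcomes — {0/0/1 0/1/0 0/1/1 1/1/0 1/1/1}
TSO: 6 outcomes — {0/0/0 0/0/1 0/1/0 0/1/1 1/1/0 1/1/1}
PSO: 6 outcomes — {0/0/0 0/0/1 0/1/0 0/1/1 1/1/0 1/1/1}
target 0/0/1 ∈ {SC,TSO,PSO}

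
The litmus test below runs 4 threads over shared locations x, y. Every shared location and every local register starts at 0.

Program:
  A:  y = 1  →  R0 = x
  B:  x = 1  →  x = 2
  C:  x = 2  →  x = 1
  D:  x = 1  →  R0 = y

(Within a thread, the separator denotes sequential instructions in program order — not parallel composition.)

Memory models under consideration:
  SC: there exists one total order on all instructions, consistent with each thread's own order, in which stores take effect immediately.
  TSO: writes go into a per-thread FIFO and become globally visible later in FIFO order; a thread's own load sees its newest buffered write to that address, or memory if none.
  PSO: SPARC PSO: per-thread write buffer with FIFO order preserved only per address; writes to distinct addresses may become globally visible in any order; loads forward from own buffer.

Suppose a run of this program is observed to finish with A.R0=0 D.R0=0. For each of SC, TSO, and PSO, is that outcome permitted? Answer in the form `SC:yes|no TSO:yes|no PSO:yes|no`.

outcome vector order: (A.R0,D.R0)
SC: 5 outcomes — {0/1; 1/0; 1/1; 2/0; 2/1}
TSO: 6 outcomes — {0/0; 0/1; 1/0; 1/1; 2/0; 2/1}
PSO: 6 outcomes — {0/0; 0/1; 1/0; 1/1; 2/0; 2/1}
target 0/0 ∈ {TSO,PSO}

SC:no TSO:yes PSO:yes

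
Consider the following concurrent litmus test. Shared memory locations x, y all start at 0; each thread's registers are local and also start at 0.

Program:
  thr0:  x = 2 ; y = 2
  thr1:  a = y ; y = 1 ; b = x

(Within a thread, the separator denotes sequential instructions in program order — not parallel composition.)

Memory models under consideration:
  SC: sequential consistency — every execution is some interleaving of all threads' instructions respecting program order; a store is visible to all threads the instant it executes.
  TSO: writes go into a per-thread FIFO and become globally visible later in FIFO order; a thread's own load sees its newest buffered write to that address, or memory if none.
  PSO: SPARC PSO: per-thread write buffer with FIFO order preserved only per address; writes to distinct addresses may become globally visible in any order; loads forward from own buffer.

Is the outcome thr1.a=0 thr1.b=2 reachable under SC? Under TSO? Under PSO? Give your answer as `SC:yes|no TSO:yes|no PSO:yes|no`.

outcome vector order: (thr1.a,thr1.b)
SC (3): 00, 02, 22
TSO (3): 00, 02, 22
PSO (4): 00, 02, 20, 22
target 02 ∈ {SC,TSO,PSO}

SC:yes TSO:yes PSO:yes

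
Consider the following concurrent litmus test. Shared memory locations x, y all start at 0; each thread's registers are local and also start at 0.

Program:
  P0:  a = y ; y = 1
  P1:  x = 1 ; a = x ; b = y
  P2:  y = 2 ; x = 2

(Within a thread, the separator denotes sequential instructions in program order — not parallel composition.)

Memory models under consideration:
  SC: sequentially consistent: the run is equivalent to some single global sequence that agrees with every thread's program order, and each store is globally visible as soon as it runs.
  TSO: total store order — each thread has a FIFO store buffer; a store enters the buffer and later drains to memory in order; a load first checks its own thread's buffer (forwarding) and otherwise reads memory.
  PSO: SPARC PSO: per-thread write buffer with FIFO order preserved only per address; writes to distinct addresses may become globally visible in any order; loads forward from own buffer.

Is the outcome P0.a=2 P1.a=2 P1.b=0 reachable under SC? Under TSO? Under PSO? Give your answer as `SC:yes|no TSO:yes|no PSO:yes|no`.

SC:no TSO:no PSO:yes

outcome vector order: (P0.a,P1.a,P1.b)
[SC] allowed = {(0,1,0) (0,1,1) (0,1,2) (0,2,1) (0,2,2) (2,1,0) (2,1,1) (2,1,2) (2,2,1) (2,2,2)}
[TSO] allowed = {(0,1,0) (0,1,1) (0,1,2) (0,2,1) (0,2,2) (2,1,0) (2,1,1) (2,1,2) (2,2,1) (2,2,2)}
[PSO] allowed = {(0,1,0) (0,1,1) (0,1,2) (0,2,0) (0,2,1) (0,2,2) (2,1,0) (2,1,1) (2,1,2) (2,2,0) (2,2,1) (2,2,2)}
target (2,2,0) ∈ {PSO}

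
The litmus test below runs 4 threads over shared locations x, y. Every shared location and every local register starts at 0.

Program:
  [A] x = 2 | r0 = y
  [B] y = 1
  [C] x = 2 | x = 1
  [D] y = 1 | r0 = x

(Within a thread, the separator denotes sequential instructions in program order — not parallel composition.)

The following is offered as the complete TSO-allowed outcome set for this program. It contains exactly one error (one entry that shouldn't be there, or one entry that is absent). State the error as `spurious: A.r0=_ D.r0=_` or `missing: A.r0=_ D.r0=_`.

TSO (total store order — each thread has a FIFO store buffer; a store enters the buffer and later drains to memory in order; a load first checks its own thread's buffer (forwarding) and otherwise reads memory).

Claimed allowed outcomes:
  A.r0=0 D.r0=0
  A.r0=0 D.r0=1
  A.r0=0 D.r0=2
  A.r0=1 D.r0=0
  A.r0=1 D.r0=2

outcome vector order: (A.r0,D.r0)
[TSO] allowed = {0/0, 0/1, 0/2, 1/0, 1/1, 1/2}
TSO∖claimed = {1/1}

missing: A.r0=1 D.r0=1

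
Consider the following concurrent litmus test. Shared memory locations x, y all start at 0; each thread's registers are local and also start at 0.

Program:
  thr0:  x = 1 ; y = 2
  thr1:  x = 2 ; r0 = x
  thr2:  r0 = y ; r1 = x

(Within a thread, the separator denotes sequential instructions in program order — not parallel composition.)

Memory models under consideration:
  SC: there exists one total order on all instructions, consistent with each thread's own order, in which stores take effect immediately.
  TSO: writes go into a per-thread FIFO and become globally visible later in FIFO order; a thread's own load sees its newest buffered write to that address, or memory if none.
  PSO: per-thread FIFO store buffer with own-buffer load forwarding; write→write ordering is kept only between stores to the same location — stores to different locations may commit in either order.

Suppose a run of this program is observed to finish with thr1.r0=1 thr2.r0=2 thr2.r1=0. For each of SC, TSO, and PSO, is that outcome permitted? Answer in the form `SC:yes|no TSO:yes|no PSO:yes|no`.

SC:no TSO:no PSO:yes

outcome vector order: (thr1.r0,thr2.r0,thr2.r1)
under SC → 100; 101; 102; 121; 200; 201; 202; 221; 222
under TSO → 100; 101; 102; 121; 200; 201; 202; 221; 222
under PSO → 100; 101; 102; 120; 121; 122; 200; 201; 202; 220; 221; 222
target 120 ∈ {PSO}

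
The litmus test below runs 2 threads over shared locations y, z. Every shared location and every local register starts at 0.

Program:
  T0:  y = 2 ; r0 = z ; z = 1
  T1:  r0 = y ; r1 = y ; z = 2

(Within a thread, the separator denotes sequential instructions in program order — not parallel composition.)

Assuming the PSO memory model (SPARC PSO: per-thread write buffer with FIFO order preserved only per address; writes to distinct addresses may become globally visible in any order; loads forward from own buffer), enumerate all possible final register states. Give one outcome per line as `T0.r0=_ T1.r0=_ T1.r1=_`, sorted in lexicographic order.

T0.r0=0 T1.r0=0 T1.r1=0
T0.r0=0 T1.r0=0 T1.r1=2
T0.r0=0 T1.r0=2 T1.r1=2
T0.r0=2 T1.r0=0 T1.r1=0
T0.r0=2 T1.r0=0 T1.r1=2
T0.r0=2 T1.r0=2 T1.r1=2

outcome vector order: (T0.r0,T1.r0,T1.r1)
|PSO outcomes| = 6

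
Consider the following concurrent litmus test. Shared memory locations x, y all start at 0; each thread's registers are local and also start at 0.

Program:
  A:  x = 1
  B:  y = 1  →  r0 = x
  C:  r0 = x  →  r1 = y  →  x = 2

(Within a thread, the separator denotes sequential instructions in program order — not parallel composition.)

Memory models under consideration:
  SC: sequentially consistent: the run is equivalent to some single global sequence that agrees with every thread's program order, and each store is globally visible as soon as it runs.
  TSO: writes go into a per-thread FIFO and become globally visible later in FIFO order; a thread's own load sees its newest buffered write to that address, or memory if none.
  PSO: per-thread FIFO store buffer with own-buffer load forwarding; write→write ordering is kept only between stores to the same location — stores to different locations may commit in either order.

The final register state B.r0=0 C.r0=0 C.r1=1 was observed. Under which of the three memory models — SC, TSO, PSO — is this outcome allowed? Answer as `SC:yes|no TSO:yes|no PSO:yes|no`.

SC:yes TSO:yes PSO:yes

outcome vector order: (B.r0,C.r0,C.r1)
SC: 11 outcomes — {(0,0,0) (0,0,1) (0,1,1) (1,0,0) (1,0,1) (1,1,0) (1,1,1) (2,0,0) (2,0,1) (2,1,0) (2,1,1)}
TSO: 12 outcomes — {(0,0,0) (0,0,1) (0,1,0) (0,1,1) (1,0,0) (1,0,1) (1,1,0) (1,1,1) (2,0,0) (2,0,1) (2,1,0) (2,1,1)}
PSO: 12 outcomes — {(0,0,0) (0,0,1) (0,1,0) (0,1,1) (1,0,0) (1,0,1) (1,1,0) (1,1,1) (2,0,0) (2,0,1) (2,1,0) (2,1,1)}
target (0,0,1) ∈ {SC,TSO,PSO}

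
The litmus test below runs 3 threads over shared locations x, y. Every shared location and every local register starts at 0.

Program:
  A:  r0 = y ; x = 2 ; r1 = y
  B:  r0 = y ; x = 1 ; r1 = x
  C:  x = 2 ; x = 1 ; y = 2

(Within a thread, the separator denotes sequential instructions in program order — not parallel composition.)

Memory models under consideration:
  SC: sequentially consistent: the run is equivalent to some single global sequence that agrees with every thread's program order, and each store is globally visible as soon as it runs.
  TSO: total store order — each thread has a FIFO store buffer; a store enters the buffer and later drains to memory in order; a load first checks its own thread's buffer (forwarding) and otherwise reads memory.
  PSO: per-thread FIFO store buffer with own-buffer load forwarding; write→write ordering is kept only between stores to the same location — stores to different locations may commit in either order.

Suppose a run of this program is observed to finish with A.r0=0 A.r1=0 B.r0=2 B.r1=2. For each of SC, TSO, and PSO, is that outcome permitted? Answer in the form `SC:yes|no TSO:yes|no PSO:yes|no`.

outcome vector order: (A.r0,A.r1,B.r0,B.r1)
SC: 11 outcomes — {(0,0,0,1) (0,0,0,2) (0,0,2,1) (0,2,0,1) (0,2,0,2) (0,2,2,1) (0,2,2,2) (2,2,0,1) (2,2,0,2) (2,2,2,1) (2,2,2,2)}
TSO: 12 outcomes — {(0,0,0,1) (0,0,0,2) (0,0,2,1) (0,0,2,2) (0,2,0,1) (0,2,0,2) (0,2,2,1) (0,2,2,2) (2,2,0,1) (2,2,0,2) (2,2,2,1) (2,2,2,2)}
PSO: 12 outcomes — {(0,0,0,1) (0,0,0,2) (0,0,2,1) (0,0,2,2) (0,2,0,1) (0,2,0,2) (0,2,2,1) (0,2,2,2) (2,2,0,1) (2,2,0,2) (2,2,2,1) (2,2,2,2)}
target (0,0,2,2) ∈ {TSO,PSO}

SC:no TSO:yes PSO:yes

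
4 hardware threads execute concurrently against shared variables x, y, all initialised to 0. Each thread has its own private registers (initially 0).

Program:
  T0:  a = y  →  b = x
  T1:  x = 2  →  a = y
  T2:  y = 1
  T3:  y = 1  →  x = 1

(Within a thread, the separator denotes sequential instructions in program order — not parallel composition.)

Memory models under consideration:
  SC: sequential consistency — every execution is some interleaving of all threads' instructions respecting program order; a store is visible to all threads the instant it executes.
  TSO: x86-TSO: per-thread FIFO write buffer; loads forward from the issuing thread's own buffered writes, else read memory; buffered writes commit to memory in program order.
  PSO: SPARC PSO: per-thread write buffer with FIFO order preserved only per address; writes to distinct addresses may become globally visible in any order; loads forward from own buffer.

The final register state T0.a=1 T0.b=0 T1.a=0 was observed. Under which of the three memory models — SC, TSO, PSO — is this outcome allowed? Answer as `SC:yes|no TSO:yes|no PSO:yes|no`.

SC:no TSO:yes PSO:yes

outcome vector order: (T0.a,T0.b,T1.a)
SC (11): (0,0,0); (0,0,1); (0,1,0); (0,1,1); (0,2,0); (0,2,1); (1,0,1); (1,1,0); (1,1,1); (1,2,0); (1,2,1)
TSO (12): (0,0,0); (0,0,1); (0,1,0); (0,1,1); (0,2,0); (0,2,1); (1,0,0); (1,0,1); (1,1,0); (1,1,1); (1,2,0); (1,2,1)
PSO (12): (0,0,0); (0,0,1); (0,1,0); (0,1,1); (0,2,0); (0,2,1); (1,0,0); (1,0,1); (1,1,0); (1,1,1); (1,2,0); (1,2,1)
target (1,0,0) ∈ {TSO,PSO}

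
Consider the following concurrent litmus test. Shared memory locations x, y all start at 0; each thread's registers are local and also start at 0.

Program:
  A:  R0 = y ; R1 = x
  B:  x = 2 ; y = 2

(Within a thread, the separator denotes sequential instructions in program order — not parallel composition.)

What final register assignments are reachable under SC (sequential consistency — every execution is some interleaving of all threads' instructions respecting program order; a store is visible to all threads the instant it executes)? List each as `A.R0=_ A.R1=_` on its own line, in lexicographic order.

A.R0=0 A.R1=0
A.R0=0 A.R1=2
A.R0=2 A.R1=2

outcome vector order: (A.R0,A.R1)
|SC outcomes| = 3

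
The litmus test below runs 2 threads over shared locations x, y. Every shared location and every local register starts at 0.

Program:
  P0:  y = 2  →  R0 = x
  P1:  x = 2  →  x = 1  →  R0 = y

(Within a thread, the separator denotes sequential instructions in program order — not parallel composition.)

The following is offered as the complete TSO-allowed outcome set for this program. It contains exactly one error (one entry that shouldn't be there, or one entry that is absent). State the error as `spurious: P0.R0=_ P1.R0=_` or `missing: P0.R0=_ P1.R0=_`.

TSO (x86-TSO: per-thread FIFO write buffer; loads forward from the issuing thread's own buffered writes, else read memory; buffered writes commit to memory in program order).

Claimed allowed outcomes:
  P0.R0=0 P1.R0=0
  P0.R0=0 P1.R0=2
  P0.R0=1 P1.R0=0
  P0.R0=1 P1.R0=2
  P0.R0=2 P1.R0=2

missing: P0.R0=2 P1.R0=0

outcome vector order: (P0.R0,P1.R0)
under TSO → 0/0 0/2 1/0 1/2 2/0 2/2
TSO∖claimed = {2/0}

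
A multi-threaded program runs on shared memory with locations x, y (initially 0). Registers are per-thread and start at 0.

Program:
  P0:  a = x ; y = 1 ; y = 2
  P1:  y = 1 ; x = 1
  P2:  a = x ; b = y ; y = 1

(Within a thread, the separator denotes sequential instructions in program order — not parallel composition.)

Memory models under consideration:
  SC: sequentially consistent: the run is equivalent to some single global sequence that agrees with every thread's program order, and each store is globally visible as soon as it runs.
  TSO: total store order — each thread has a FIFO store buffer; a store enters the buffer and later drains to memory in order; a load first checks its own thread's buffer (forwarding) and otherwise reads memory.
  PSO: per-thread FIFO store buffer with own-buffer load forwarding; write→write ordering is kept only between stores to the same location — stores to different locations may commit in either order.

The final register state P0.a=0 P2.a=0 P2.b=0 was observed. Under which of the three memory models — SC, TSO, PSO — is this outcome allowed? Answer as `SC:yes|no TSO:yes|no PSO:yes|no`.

SC:yes TSO:yes PSO:yes

outcome vector order: (P0.a,P2.a,P2.b)
SC (10): <0 0 0>; <0 0 1>; <0 0 2>; <0 1 1>; <0 1 2>; <1 0 0>; <1 0 1>; <1 0 2>; <1 1 1>; <1 1 2>
TSO (10): <0 0 0>; <0 0 1>; <0 0 2>; <0 1 1>; <0 1 2>; <1 0 0>; <1 0 1>; <1 0 2>; <1 1 1>; <1 1 2>
PSO (12): <0 0 0>; <0 0 1>; <0 0 2>; <0 1 0>; <0 1 1>; <0 1 2>; <1 0 0>; <1 0 1>; <1 0 2>; <1 1 0>; <1 1 1>; <1 1 2>
target <0 0 0> ∈ {SC,TSO,PSO}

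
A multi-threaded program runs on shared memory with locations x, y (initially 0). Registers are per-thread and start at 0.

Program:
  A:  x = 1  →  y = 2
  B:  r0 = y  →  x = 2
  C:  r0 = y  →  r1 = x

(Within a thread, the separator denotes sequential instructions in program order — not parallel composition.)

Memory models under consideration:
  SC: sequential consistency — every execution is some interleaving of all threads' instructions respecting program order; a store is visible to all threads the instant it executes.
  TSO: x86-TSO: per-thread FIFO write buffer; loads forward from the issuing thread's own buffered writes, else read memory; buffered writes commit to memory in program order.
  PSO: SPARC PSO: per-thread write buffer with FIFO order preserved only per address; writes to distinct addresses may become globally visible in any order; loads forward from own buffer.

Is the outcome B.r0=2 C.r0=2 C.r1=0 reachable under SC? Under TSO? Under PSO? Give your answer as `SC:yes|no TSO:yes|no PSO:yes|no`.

outcome vector order: (B.r0,C.r0,C.r1)
under SC → (0,0,0), (0,0,1), (0,0,2), (0,2,1), (0,2,2), (2,0,0), (2,0,1), (2,0,2), (2,2,1), (2,2,2)
under TSO → (0,0,0), (0,0,1), (0,0,2), (0,2,1), (0,2,2), (2,0,0), (2,0,1), (2,0,2), (2,2,1), (2,2,2)
under PSO → (0,0,0), (0,0,1), (0,0,2), (0,2,0), (0,2,1), (0,2,2), (2,0,0), (2,0,1), (2,0,2), (2,2,0), (2,2,1), (2,2,2)
target (2,2,0) ∈ {PSO}

SC:no TSO:no PSO:yes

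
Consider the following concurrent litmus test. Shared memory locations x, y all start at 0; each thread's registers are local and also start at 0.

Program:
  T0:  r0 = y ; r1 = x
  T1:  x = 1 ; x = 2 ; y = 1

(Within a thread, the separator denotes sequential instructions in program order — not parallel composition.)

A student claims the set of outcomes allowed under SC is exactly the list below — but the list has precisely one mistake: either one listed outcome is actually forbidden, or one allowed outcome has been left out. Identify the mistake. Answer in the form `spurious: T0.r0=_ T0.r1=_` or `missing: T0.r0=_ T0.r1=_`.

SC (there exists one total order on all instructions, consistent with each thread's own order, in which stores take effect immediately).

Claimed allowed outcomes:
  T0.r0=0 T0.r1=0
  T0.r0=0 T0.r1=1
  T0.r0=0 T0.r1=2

missing: T0.r0=1 T0.r1=2

outcome vector order: (T0.r0,T0.r1)
SC: 4 outcomes — {00, 01, 02, 12}
SC∖claimed = {12}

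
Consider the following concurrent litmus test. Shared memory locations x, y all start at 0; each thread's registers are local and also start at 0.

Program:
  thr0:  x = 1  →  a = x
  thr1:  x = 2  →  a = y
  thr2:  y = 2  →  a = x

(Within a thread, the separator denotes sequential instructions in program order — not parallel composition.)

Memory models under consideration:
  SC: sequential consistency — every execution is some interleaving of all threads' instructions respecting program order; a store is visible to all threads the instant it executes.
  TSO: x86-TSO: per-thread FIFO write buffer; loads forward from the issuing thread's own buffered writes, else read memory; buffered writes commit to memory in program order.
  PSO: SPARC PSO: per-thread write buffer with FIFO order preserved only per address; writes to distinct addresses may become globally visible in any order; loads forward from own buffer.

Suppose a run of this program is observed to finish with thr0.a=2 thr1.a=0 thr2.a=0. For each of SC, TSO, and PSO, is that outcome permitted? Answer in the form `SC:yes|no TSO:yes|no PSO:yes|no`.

SC:no TSO:yes PSO:yes

outcome vector order: (thr0.a,thr1.a,thr2.a)
under SC → <1 0 1>; <1 0 2>; <1 2 0>; <1 2 1>; <1 2 2>; <2 0 2>; <2 2 0>; <2 2 1>; <2 2 2>
under TSO → <1 0 0>; <1 0 1>; <1 0 2>; <1 2 0>; <1 2 1>; <1 2 2>; <2 0 0>; <2 0 1>; <2 0 2>; <2 2 0>; <2 2 1>; <2 2 2>
under PSO → <1 0 0>; <1 0 1>; <1 0 2>; <1 2 0>; <1 2 1>; <1 2 2>; <2 0 0>; <2 0 1>; <2 0 2>; <2 2 0>; <2 2 1>; <2 2 2>
target <2 0 0> ∈ {TSO,PSO}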